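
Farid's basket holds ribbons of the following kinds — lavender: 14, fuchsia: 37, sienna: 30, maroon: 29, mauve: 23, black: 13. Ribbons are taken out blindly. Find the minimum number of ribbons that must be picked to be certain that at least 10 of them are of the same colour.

Put each drawn ribbon into a box by colour. The largest draw with every box below 10 takes min(count, 9) from each colour.
Σ min(cᵢ, 9) = 9 + 9 + 9 + 9 + 9 + 9 = 54.
Draw number 54 + 1 = 55 must push one box to 10.

55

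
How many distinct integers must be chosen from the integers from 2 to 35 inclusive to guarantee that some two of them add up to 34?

Two chosen integers sum to 34 exactly when both halves of some pair {x, 34−x} with 2 ≤ x ≤ 34−x ≤ 32 are chosen — 15 such pairs.
The remaining 4 elements (those with no distinct partner in range) can never complete a 34-sum, so the worst case takes all of them and one from each pair: 4 + 15 = 19.
Pigeonhole: the 20th integer has to be the second member of some pair, so 19 + 1 = 20.

20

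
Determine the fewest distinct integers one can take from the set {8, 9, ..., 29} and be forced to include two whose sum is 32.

Group the elements by complementary pair {x, 32−x}: {8,24}, {9,23}, {10,22}, …, giving 8 two-element pairs, the single value 16 (it cannot pair with itself since the integers are distinct), and 5 integers whose partner 32−x falls outside [8,29].
By the pigeonhole principle, treating each of those 14 groups as a pigeonhole, one can pick one integer per group — 14 integers — with no two summing to 32.
The 15th integer lands in an occupied pair, forcing a sum of 32.

15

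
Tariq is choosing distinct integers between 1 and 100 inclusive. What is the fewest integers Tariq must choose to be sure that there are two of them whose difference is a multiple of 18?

Integers whose pairwise differences are multiples of 18 are exactly those sharing a remainder mod 18. The 18 residue classes mod 18 are the pigeonholes.
With 18 integers one could put 1 in each residue class and have no class reach 2.
The 19th integer pushes some class to 2, so 18·1 + 1 = 19.

19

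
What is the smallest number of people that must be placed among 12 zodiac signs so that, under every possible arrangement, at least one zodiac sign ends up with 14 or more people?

With 156 people one could put exactly 13 in each of the 12 zodiac signs, and no zodiac sign would reach 14.
One more person must land in a zodiac sign that already has 13, giving it 14.
So 12 × 13 + 1 = 157 people are required.

157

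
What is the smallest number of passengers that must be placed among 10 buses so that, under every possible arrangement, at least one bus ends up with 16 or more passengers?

151

With 150 passengers one could put exactly 15 in each of the 10 buses, and no bus would reach 16.
Pigeonhole: one more passenger must land in a bus that already has 15, giving it 16.
So 10 × 15 + 1 = 151 passengers are required.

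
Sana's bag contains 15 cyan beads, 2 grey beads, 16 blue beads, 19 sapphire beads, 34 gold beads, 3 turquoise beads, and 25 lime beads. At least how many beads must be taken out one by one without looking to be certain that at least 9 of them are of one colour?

46

By pigeonhole, the 7 colours are the holes; the beads drawn are the pigeons.
To avoid 9 of any one colour, the worst case takes at most 8 of each colour, or every bead of a colour that has fewer than 8.
That gives 8 + 2 + 8 + 8 + 8 + 3 + 8 = 45 beads with no colour reaching 9.
The next bead forces some colour to 9, so 45 + 1 = 46.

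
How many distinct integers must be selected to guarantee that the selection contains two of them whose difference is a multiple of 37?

38

Integers whose pairwise differences are multiples of 37 are exactly those sharing a remainder mod 37. Pigeonhole: the 37 residue classes mod 37 are the pigeonholes.
With 37 integers one could put 1 in each residue class and have no class reach 2.
The 38th integer pushes some class to 2, so 37·1 + 1 = 38.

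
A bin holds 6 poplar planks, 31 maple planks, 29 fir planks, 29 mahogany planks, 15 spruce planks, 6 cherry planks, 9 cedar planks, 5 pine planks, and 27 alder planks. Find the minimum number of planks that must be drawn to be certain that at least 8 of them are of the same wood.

60

Put each drawn plank into a box by wood. The largest draw with every box below 8 takes min(count, 7) from each wood; woods with fewer than 7 contribute all they have.
Σ min(cᵢ, 7) = 6 + 7 + 7 + 7 + 7 + 6 + 7 + 5 + 7 = 59.
Draw number 59 + 1 = 60 must push one box to 8.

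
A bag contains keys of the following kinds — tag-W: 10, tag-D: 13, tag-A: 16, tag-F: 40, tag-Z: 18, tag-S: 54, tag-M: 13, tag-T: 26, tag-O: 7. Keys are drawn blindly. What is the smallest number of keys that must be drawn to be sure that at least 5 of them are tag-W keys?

In the worst case for collecting tag-W keys, every non-tag-W key comes out first.
There are 13 + 16 + 40 + 18 + 54 + 13 + 26 + 7 = 187 non-tag-W keys altogether.
After those, each further key must be tag-W, so 187 + 5 = 192 draws guarantee 5 tag-W keys.

192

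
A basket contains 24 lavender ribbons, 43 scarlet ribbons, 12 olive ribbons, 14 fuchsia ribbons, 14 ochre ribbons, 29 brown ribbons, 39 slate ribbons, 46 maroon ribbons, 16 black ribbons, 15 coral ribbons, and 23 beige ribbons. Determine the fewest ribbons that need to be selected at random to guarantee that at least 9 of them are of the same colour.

The 11 colours are the holes; the ribbons drawn are the pigeons.
To avoid 9 of any one colour, the worst case takes at most 8 of each colour.
That gives 8 + 8 + 8 + 8 + 8 + 8 + 8 + 8 + 8 + 8 + 8 = 88 ribbons with no colour reaching 9.
The next ribbon forces some colour to 9, so 88 + 1 = 89.

89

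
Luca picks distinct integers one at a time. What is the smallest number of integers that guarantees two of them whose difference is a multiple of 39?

40

Integers whose pairwise differences are multiples of 39 are exactly those sharing a remainder mod 39. Pigeonhole: the 39 residue classes mod 39 are the pigeonholes.
With 39 integers one could put 1 in each residue class and have no class reach 2.
The 40th integer pushes some class to 2, so 39·1 + 1 = 40.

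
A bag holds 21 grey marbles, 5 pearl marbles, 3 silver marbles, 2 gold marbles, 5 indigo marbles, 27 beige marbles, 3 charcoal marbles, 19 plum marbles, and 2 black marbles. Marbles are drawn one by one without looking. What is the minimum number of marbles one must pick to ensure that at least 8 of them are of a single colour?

An adversary could hand out at most 7 marbles per colour (6 colours run out sooner): 7 + 5 + 3 + 2 + 5 + 7 + 3 + 7 + 2 = 41 marbles and still no colour has 8.
By the pigeonhole principle, one more marble lands in a colour already at 7, so 42 draws are enough and 41 are not.

42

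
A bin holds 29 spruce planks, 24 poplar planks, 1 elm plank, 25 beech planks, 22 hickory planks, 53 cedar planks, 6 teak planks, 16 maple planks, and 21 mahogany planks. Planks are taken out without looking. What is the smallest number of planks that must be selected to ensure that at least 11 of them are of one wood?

Pigeonhole: put each drawn plank into a box by wood. The largest draw with every box below 11 takes min(count, 10) from each wood; woods with fewer than 10 contribute all they have.
Σ min(cᵢ, 10) = 10 + 10 + 1 + 10 + 10 + 10 + 6 + 10 + 10 = 77.
Draw number 77 + 1 = 78 must push one box to 11.

78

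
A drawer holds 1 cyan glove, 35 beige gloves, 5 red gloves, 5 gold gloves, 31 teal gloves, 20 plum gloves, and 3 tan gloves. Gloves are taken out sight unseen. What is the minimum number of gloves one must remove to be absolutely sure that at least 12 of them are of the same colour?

An adversary could hand out at most 11 gloves per colour (4 colours run out sooner): 1 + 11 + 5 + 5 + 11 + 11 + 3 = 47 gloves and still no colour has 12.
One more glove lands in a colour already at 11, so 48 draws are enough and 47 are not.

48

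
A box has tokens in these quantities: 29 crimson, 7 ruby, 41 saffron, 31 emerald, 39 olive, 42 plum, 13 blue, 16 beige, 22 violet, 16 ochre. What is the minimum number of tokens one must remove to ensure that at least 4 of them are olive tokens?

In the worst case for collecting olive tokens, every non-olive token comes out first.
There are 29 + 7 + 41 + 31 + 42 + 13 + 16 + 22 + 16 = 217 non-olive tokens altogether.
After those, each further token must be olive, so 217 + 4 = 221 draws guarantee 4 olive tokens.

221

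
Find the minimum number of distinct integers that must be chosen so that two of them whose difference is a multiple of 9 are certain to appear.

Integers whose pairwise differences are multiples of 9 are exactly those sharing a remainder mod 9. The 9 residue classes mod 9 are the pigeonholes.
With 9 integers one could put 1 in each residue class and have no class reach 2.
The 10th integer pushes some class to 2, so 9·1 + 1 = 10.

10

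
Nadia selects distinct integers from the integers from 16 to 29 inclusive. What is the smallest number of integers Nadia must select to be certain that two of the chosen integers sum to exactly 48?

Two chosen integers sum to 48 exactly when both halves of some pair {x, 48−x} with 19 ≤ x ≤ 48−x ≤ 29 are chosen — 5 such pairs.
The remaining 4 elements (those with no distinct partner in range) can never complete a 48-sum, so the worst case takes all of them and one from each pair: 4 + 5 = 9.
Pigeonhole: the 10th integer has to be the second member of some pair, so 9 + 1 = 10.

10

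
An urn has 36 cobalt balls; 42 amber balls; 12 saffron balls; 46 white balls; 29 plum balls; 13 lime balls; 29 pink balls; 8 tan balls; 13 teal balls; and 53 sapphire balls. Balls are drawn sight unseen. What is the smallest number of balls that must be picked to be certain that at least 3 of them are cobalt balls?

248

In the worst case for collecting cobalt balls, every non-cobalt ball comes out first.
There are 42 + 12 + 46 + 29 + 13 + 29 + 8 + 13 + 53 = 245 non-cobalt balls altogether.
After those, each further ball must be cobalt, so 245 + 3 = 248 draws guarantee 3 cobalt balls.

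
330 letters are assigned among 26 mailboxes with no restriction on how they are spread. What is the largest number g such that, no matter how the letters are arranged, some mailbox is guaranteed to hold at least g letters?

By pigeonhole, the 26 mailboxes are the holes and the 330 letters are the pigeons.
If every mailbox held at most 12 letters, the total would be at most 26 × 12 = 312, which is less than 330.
So some mailbox holds at least ⌈330/26⌉ = 13 letters.

13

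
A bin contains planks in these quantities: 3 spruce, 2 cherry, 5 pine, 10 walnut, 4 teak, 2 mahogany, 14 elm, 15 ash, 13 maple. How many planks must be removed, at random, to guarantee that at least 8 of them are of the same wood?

An adversary could hand out at most 7 planks per wood (5 woods run out sooner): 3 + 2 + 5 + 7 + 4 + 2 + 7 + 7 + 7 = 44 planks and still no wood has 8.
One more plank lands in a wood already at 7, so 45 draws are enough and 44 are not.

45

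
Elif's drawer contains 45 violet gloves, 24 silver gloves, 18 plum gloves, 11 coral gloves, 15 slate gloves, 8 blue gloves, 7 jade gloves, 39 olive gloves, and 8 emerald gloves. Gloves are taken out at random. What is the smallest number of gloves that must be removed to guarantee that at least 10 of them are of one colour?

Pigeonhole: the 9 colours are the holes; the gloves drawn are the pigeons.
To avoid 10 of any one colour, the worst case takes at most 9 of each colour, or every glove of a colour that has fewer than 9.
That gives 9 + 9 + 9 + 9 + 9 + 8 + 7 + 9 + 8 = 77 gloves with no colour reaching 10.
The next glove forces some colour to 10, so 77 + 1 = 78.

78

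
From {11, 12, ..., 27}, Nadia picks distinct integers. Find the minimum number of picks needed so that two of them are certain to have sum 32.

13

Group the elements by complementary pair {x, 32−x}: {11,21}, {12,20}, {13,19}, …, giving 5 two-element pairs; the single value 16 (it cannot pair with itself since the integers are distinct); and 6 integers whose partner 32−x falls outside [11,27].
By the pigeonhole principle, treating each of those 12 groups as a pigeonhole, one can pick one integer per group — 12 integers — with no two summing to 32.
The 13th integer lands in an occupied pair, forcing a sum of 32.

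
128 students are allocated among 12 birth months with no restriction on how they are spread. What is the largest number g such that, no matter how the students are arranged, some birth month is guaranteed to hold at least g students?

11

The 12 birth months are the holes and the 128 students are the pigeons.
If every birth month held at most 10 students, the total would be at most 12 × 10 = 120, which is less than 128.
So some birth month holds at least ⌈128/12⌉ = 11 students.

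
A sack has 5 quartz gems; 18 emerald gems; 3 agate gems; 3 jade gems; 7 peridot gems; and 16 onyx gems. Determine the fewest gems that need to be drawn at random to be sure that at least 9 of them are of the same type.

35

The 6 types are the holes; the gems drawn are the pigeons.
To avoid 9 of any one type, the worst case takes at most 8 of each type, or every gem of a type that has fewer than 8.
That gives 5 + 8 + 3 + 3 + 7 + 8 = 34 gems with no type reaching 9.
The next gem forces some type to 9, so 34 + 1 = 35.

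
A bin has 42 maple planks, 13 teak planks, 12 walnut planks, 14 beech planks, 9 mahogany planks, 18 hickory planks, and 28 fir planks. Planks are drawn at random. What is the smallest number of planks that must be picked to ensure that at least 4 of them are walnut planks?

In the worst case for collecting walnut planks, every non-walnut plank comes out first.
There are 42 + 13 + 14 + 9 + 18 + 28 = 124 non-walnut planks altogether.
After those, each further plank must be walnut, so 124 + 4 = 128 draws guarantee 4 walnut planks.

128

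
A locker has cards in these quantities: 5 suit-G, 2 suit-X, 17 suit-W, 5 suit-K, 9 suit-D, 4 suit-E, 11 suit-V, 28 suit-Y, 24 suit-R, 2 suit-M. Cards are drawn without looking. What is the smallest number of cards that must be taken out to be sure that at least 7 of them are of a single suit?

49

An adversary could hand out at most 6 cards per suit (5 suits run out sooner): 5 + 2 + 6 + 5 + 6 + 4 + 6 + 6 + 6 + 2 = 48 cards and still no suit has 7.
One more card lands in a suit already at 6, so 49 draws are enough and 48 are not.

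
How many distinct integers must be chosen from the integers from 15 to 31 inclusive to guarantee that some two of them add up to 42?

Group the elements by complementary pair {x, 42−x}: {15,27}, {16,26}, {17,25}, …, giving 6 two-element pairs, the single value 21 (it cannot pair with itself since the integers are distinct), and 4 integers whose partner 42−x falls outside [15,31].
Treating each of those 11 groups as a pigeonhole, one can pick one integer per group — 11 integers — with no two summing to 42.
The 12th integer lands in an occupied pair, forcing a sum of 42.

12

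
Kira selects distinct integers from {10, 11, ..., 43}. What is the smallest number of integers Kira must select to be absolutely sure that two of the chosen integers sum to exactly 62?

23

A set avoiding the sum 62 can contain at most one of each pair {x, 62−x}, plus the 10 elements whose complement lies outside the range or equal to its own complement.
The integers 10, …, 31 (22 of them) are such a set: any two sum to at least 10+11 = 21 and at most 30+31 = 61 < 62.
Any 23rd integer completes one of the 12 pairs, so 23 choices force a sum of 62.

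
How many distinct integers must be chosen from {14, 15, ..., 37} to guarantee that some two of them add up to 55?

15

A set avoiding the sum 55 can contain at most one of each pair {x, 55−x}, plus the 4 elements whose complement lies outside the range.
The integers 14, …, 27 (14 of them) are such a set: any two sum to at least 14+15 = 29 and at most 26+27 = 53 < 55.
Any 15th integer completes one of the 10 pairs, so 15 choices force a sum of 55.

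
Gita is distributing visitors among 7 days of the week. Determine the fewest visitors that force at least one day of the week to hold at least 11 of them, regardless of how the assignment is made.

With 70 visitors one could put exactly 10 in each of the 7 days of the week, and no day of the week would reach 11.
One more visitor must land in a day of the week that already has 10, giving it 11.
So 7 × 10 + 1 = 71 visitors are required.

71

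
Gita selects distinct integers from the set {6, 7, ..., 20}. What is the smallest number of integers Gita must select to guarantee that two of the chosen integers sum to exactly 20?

12

Group the elements by complementary pair {x, 20−x}: {6,14}, {7,13}, {8,12}, …, giving 4 two-element pairs, the single value 10 (it cannot pair with itself since the integers are distinct), and 6 integers whose partner 20−x falls outside [6,20].
By pigeonhole, treating each of those 11 groups as a pigeonhole, one can pick one integer per group — 11 integers — with no two summing to 20.
The 12th integer lands in an occupied pair, forcing a sum of 20.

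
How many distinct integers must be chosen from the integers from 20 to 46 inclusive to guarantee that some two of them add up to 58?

Group the elements by complementary pair {x, 58−x}: {20,38}, {21,37}, {22,36}, …, giving 9 two-element pairs, the single value 29 (it cannot pair with itself since the integers are distinct), and 8 integers whose partner 58−x falls outside [20,46].
Pigeonhole: treating each of those 18 groups as a pigeonhole, one can pick one integer per group — 18 integers — with no two summing to 58.
The 19th integer lands in an occupied pair, forcing a sum of 58.

19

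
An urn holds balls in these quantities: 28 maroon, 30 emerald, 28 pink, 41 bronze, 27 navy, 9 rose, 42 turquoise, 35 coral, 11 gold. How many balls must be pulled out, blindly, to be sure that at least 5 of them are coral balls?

221

In the worst case for collecting coral balls, every non-coral ball comes out first.
There are 28 + 30 + 28 + 41 + 27 + 9 + 42 + 11 = 216 non-coral balls altogether.
After those, each further ball must be coral, so 216 + 5 = 221 draws guarantee 5 coral balls.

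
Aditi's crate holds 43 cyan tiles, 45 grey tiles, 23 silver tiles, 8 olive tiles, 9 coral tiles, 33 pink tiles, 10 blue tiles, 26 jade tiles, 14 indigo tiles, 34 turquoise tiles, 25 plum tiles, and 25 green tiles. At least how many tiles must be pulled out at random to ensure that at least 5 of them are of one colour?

49

By the pigeonhole principle, the 12 colours are the holes; the tiles drawn are the pigeons.
To avoid 5 of any one colour, the worst case takes at most 4 of each colour.
That gives 4 + 4 + 4 + 4 + 4 + 4 + 4 + 4 + 4 + 4 + 4 + 4 = 48 tiles with no colour reaching 5.
The next tile forces some colour to 5, so 48 + 1 = 49.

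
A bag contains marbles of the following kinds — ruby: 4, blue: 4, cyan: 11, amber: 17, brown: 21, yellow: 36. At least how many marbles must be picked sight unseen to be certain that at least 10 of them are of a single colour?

45

By pigeonhole, the 6 colours are the holes; the marbles drawn are the pigeons.
To avoid 10 of any one colour, the worst case takes at most 9 of each colour, or every marble of a colour that has fewer than 9.
That gives 4 + 4 + 9 + 9 + 9 + 9 = 44 marbles with no colour reaching 10.
The next marble forces some colour to 10, so 44 + 1 = 45.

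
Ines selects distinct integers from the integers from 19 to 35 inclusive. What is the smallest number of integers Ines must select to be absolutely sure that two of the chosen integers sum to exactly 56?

Group the elements by complementary pair {x, 56−x}: {21,35}, {22,34}, {23,33}, …, giving 7 two-element pairs; the single value 28 (it cannot pair with itself since the integers are distinct); and 2 integers whose partner 56−x falls outside [19,35].
Pigeonhole: treating each of those 10 groups as a pigeonhole, one can pick one integer per group — 10 integers — with no two summing to 56.
The 11th integer lands in an occupied pair, forcing a sum of 56.

11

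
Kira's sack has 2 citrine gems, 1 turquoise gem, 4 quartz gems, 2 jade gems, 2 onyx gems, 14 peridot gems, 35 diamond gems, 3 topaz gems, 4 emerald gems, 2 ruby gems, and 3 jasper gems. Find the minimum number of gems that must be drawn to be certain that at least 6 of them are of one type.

34

Put each drawn gem into a box by type. The largest draw with every box below 6 takes min(count, 5) from each type; types with fewer than 5 contribute all they have.
Σ min(cᵢ, 5) = 2 + 1 + 4 + 2 + 2 + 5 + 5 + 3 + 4 + 2 + 3 = 33.
Draw number 33 + 1 = 34 must push one box to 6.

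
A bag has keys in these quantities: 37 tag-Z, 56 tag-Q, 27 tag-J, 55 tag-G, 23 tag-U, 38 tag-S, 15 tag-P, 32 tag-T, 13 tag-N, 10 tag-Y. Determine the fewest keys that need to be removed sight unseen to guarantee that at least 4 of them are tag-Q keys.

254

In the worst case for collecting tag-Q keys, every non-tag-Q key comes out first.
There are 37 + 27 + 55 + 23 + 38 + 15 + 32 + 13 + 10 = 250 non-tag-Q keys altogether.
After those, each further key must be tag-Q, so 250 + 4 = 254 draws guarantee 4 tag-Q keys.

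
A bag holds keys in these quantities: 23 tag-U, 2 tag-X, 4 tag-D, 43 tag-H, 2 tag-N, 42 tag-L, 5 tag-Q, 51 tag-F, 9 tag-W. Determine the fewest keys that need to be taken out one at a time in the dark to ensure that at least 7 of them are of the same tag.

44

Put each drawn key into a box by tag. The largest draw with every box below 7 takes min(count, 6) from each tag; tags with fewer than 6 contribute all they have.
Σ min(cᵢ, 6) = 6 + 2 + 4 + 6 + 2 + 6 + 5 + 6 + 6 = 43.
Draw number 43 + 1 = 44 must push one box to 7.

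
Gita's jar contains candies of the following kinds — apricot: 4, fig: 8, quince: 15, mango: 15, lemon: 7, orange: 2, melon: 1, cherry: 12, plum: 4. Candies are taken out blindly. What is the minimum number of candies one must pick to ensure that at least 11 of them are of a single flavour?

57

The 9 flavours are the holes; the candies drawn are the pigeons.
To avoid 11 of any one flavour, the worst case takes at most 10 of each flavour, or every candy of a flavour that has fewer than 10.
That gives 4 + 8 + 10 + 10 + 7 + 2 + 1 + 10 + 4 = 56 candies with no flavour reaching 11.
The next candy forces some flavour to 11, so 56 + 1 = 57.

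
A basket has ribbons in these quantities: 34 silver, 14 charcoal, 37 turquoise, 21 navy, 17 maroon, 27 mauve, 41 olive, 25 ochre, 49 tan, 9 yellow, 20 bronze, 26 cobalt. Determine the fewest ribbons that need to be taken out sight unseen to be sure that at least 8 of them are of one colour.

85

By pigeonhole, put each drawn ribbon into a box by colour. The largest draw with every box below 8 takes min(count, 7) from each colour.
Σ min(cᵢ, 7) = 7 + 7 + 7 + 7 + 7 + 7 + 7 + 7 + 7 + 7 + 7 + 7 = 84.
Draw number 84 + 1 = 85 must push one box to 8.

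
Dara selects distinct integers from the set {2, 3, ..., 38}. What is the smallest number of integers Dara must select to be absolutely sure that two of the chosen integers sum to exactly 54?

27

Group the elements by complementary pair {x, 54−x}: {16,38}, {17,37}, {18,36}, …, giving 11 two-element pairs, the single value 27 (it cannot pair with itself since the integers are distinct), and 14 integers whose partner 54−x falls outside [2,38].
By pigeonhole, treating each of those 26 groups as a pigeonhole, one can pick one integer per group — 26 integers — with no two summing to 54.
The 27th integer lands in an occupied pair, forcing a sum of 54.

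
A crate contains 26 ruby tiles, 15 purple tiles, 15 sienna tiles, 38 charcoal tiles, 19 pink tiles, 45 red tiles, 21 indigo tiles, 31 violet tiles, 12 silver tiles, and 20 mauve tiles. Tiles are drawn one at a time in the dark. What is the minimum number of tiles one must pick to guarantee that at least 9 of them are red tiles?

In the worst case for collecting red tiles, every non-red tile comes out first.
There are 26 + 15 + 15 + 38 + 19 + 21 + 31 + 12 + 20 = 197 non-red tiles altogether.
After those, each further tile must be red, so 197 + 9 = 206 draws guarantee 9 red tiles.

206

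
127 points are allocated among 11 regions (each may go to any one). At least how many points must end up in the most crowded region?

By the pigeonhole principle, the 11 regions are the holes and the 127 points are the pigeons.
If every region held at most 11 points, the total would be at most 11 × 11 = 121, which is less than 127.
So some region holds at least ⌈127/11⌉ = 12 points.

12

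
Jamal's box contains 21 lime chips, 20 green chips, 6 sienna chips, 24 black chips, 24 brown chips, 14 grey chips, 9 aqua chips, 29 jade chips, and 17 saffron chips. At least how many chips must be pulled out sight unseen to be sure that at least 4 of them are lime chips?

In the worst case for collecting lime chips, every non-lime chip comes out first.
There are 20 + 6 + 24 + 24 + 14 + 9 + 29 + 17 = 143 non-lime chips altogether.
After those, each further chip must be lime, so 143 + 4 = 147 draws guarantee 4 lime chips.

147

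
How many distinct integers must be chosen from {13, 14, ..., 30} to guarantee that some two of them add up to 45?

11

Group the elements by complementary pair {x, 45−x}: {15,30}, {16,29}, {17,28}, …, giving 8 two-element pairs and 2 integers whose partner 45−x falls outside [13,30].
By the pigeonhole principle, treating each of those 10 groups as a pigeonhole, one can pick one integer per group — 10 integers — with no two summing to 45.
The 11th integer lands in an occupied pair, forcing a sum of 45.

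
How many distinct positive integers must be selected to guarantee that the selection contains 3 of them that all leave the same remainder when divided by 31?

63

By pigeonhole, the 31 residue classes mod 31 are the pigeonholes.
With 62 integers one could put 2 in each residue class and have no class reach 3.
The 63rd integer pushes some class to 3, so 31·2 + 1 = 63.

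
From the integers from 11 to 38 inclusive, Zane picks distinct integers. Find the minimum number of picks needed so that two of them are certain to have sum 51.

16

Two chosen integers sum to 51 exactly when both halves of some pair {x, 51−x} with 13 ≤ x ≤ 51−x ≤ 38 are chosen — 13 such pairs.
The remaining 2 elements (those with no distinct partner in range) can never complete a 51-sum, so the worst case takes all of them and one from each pair: 2 + 13 = 15.
The 16th integer has to be the second member of some pair, so 15 + 1 = 16.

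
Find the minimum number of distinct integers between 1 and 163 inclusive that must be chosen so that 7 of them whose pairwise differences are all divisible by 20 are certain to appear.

Integers whose pairwise differences are multiples of 20 are exactly those sharing a remainder mod 20. The 20 residue classes mod 20 are the pigeonholes.
With 120 integers one could put 6 in each residue class and have no class reach 7.
The 121st integer pushes some class to 7, so 20·6 + 1 = 121.

121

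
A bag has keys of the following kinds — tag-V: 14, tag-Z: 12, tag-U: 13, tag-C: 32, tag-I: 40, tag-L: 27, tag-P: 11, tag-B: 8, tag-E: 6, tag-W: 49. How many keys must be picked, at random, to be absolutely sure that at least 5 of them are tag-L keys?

190

In the worst case for collecting tag-L keys, every non-tag-L key comes out first.
There are 14 + 12 + 13 + 32 + 40 + 11 + 8 + 6 + 49 = 185 non-tag-L keys altogether.
After those, each further key must be tag-L, so 185 + 5 = 190 draws guarantee 5 tag-L keys.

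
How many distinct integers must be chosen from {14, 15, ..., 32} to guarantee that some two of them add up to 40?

14

Group the elements by complementary pair {x, 40−x}: {14,26}, {15,25}, {16,24}, …, giving 6 two-element pairs; the single value 20 (it cannot pair with itself since the integers are distinct); and 6 integers whose partner 40−x falls outside [14,32].
By pigeonhole, treating each of those 13 groups as a pigeonhole, one can pick one integer per group — 13 integers — with no two summing to 40.
The 14th integer lands in an occupied pair, forcing a sum of 40.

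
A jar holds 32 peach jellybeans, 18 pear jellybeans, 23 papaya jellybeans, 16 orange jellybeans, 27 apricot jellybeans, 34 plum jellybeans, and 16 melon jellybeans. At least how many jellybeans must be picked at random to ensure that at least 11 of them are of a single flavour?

An adversary could hand out at most 10 jellybeans per flavour: 10 + 10 + 10 + 10 + 10 + 10 + 10 = 70 jellybeans and still no flavour has 11.
One more jellybean lands in a flavour already at 10, so 71 draws are enough and 70 are not.

71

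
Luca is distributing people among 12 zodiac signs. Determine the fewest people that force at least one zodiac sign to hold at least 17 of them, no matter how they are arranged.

193

With 192 people one could put exactly 16 in each of the 12 zodiac signs, and no zodiac sign would reach 17.
Pigeonhole: one more person must land in a zodiac sign that already has 16, giving it 17.
So 12 × 16 + 1 = 193 people are required.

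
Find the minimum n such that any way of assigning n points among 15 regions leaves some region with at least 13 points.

181

With 180 points one could put exactly 12 in each of the 15 regions, and no region would reach 13.
Pigeonhole: one more point must land in a region that already has 12, giving it 13.
So 15 × 12 + 1 = 181 points are required.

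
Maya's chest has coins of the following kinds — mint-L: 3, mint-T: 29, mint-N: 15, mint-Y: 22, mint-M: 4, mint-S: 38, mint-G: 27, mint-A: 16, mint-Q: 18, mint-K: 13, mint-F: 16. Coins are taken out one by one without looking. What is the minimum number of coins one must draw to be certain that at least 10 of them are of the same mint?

89

An adversary could hand out at most 9 coins per mint (mint-L, mint-M run out sooner): 3 + 9 + 9 + 9 + 4 + 9 + 9 + 9 + 9 + 9 + 9 = 88 coins and still no mint has 10.
Pigeonhole: one more coin lands in a mint already at 9, so 89 draws are enough and 88 are not.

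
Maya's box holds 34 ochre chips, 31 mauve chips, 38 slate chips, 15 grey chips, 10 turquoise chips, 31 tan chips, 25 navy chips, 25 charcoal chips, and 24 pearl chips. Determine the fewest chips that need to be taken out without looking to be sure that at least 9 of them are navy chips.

217

In the worst case for collecting navy chips, every non-navy chip comes out first.
There are 34 + 31 + 38 + 15 + 10 + 31 + 25 + 24 = 208 non-navy chips altogether.
After those, each further chip must be navy, so 208 + 9 = 217 draws guarantee 9 navy chips.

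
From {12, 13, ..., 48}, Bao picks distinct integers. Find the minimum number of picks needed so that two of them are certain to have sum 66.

Group the elements by complementary pair {x, 66−x}: {18,48}, {19,47}, {20,46}, …, giving 15 two-element pairs, the single value 33 (it cannot pair with itself since the integers are distinct), and 6 integers whose partner 66−x falls outside [12,48].
By pigeonhole, treating each of those 22 groups as a pigeonhole, one can pick one integer per group — 22 integers — with no two summing to 66.
The 23rd integer lands in an occupied pair, forcing a sum of 66.

23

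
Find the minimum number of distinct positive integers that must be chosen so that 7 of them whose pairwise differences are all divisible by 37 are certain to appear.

Integers whose pairwise differences are multiples of 37 are exactly those sharing a remainder mod 37. By pigeonhole, the 37 residue classes mod 37 are the pigeonholes.
With 222 integers one could put 6 in each residue class and have no class reach 7.
The 223rd integer pushes some class to 7, so 37·6 + 1 = 223.

223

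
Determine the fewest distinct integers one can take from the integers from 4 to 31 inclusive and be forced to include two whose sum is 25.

Two chosen integers sum to 25 exactly when both halves of some pair {x, 25−x} with 4 ≤ x ≤ 25−x ≤ 21 are chosen — 9 such pairs.
The remaining 10 elements (those with no distinct partner in range) can never complete a 25-sum, so the worst case takes all of them and one from each pair: 10 + 9 = 19.
The 20th integer has to be the second member of some pair, so 19 + 1 = 20.

20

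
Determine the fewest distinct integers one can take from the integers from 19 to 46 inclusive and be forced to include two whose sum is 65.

Two chosen integers sum to 65 exactly when both halves of some pair {x, 65−x} with 19 ≤ x ≤ 65−x ≤ 46 are chosen — 14 such pairs.
Every element belongs to one of those pairs, so the worst case picks one from each: 14 integers.
By the pigeonhole principle, the 15th integer has to be the second member of some pair, so 14 + 1 = 15.

15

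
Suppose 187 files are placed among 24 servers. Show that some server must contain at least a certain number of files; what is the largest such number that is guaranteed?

By the pigeonhole principle, the 24 servers are the holes and the 187 files are the pigeons.
If every server held at most 7 files, the total would be at most 24 × 7 = 168, which is less than 187.
So some server holds at least ⌈187/24⌉ = 8 files.

8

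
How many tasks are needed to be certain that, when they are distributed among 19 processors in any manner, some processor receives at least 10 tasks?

172

With 171 tasks one could put exactly 9 in each of the 19 processors, and no processor would reach 10.
One more task must land in a processor that already has 9, giving it 10.
So 19 × 9 + 1 = 172 tasks are required.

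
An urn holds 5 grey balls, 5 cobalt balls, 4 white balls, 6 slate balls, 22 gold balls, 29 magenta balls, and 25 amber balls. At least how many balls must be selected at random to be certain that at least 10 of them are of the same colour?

Pigeonhole: the 7 colours are the holes; the balls drawn are the pigeons.
To avoid 10 of any one colour, the worst case takes at most 9 of each colour, or every ball of a colour that has fewer than 9.
That gives 5 + 5 + 4 + 6 + 9 + 9 + 9 = 47 balls with no colour reaching 10.
The next ball forces some colour to 10, so 47 + 1 = 48.

48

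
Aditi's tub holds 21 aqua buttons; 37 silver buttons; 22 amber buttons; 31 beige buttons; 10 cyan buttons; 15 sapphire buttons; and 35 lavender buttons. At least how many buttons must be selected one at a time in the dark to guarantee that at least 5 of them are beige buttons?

145

In the worst case for collecting beige buttons, every non-beige button comes out first.
There are 21 + 37 + 22 + 10 + 15 + 35 = 140 non-beige buttons altogether.
After those, each further button must be beige, so 140 + 5 = 145 draws guarantee 5 beige buttons.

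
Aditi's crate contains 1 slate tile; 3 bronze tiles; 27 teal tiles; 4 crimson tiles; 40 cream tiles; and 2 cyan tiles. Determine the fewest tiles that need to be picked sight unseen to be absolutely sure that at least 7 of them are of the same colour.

23

Put each drawn tile into a box by colour. The largest draw with every box below 7 takes min(count, 6) from each colour; colours with fewer than 6 contribute all they have.
Σ min(cᵢ, 6) = 1 + 3 + 6 + 4 + 6 + 2 = 22.
Draw number 22 + 1 = 23 must push one box to 7.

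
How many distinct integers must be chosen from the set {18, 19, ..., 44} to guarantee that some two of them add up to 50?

21

Two chosen integers sum to 50 exactly when both halves of some pair {x, 50−x} with 18 ≤ x ≤ 50−x ≤ 32 are chosen — 7 such pairs.
The remaining 13 elements (those with no distinct partner in range) can never complete a 50-sum, so the worst case takes all of them and one from each pair: 13 + 7 = 20.
By the pigeonhole principle, the 21st integer has to be the second member of some pair, so 20 + 1 = 21.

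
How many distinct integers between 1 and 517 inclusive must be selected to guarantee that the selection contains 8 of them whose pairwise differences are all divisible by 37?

Integers whose pairwise differences are multiples of 37 are exactly those sharing a remainder mod 37. The 37 residue classes mod 37 are the pigeonholes.
With 259 integers one could put 7 in each residue class and have no class reach 8.
The 260th integer pushes some class to 8, so 37·7 + 1 = 260.

260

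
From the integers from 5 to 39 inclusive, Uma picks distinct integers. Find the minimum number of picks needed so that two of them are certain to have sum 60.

Two chosen integers sum to 60 exactly when both halves of some pair {x, 60−x} with 21 ≤ x ≤ 60−x ≤ 39 are chosen — 9 such pairs.
The remaining 17 elements (those with no distinct partner in range) can never complete a 60-sum, so the worst case takes all of them and one from each pair: 17 + 9 = 26.
Pigeonhole: the 27th integer has to be the second member of some pair, so 26 + 1 = 27.

27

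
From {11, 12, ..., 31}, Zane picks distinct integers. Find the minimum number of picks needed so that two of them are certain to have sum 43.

12

Two chosen integers sum to 43 exactly when both halves of some pair {x, 43−x} with 12 ≤ x ≤ 43−x ≤ 31 are chosen — 10 such pairs.
The remaining 1 element (those with no distinct partner in range) can never complete a 43-sum, so the worst case takes all of them and one from each pair: 1 + 10 = 11.
Pigeonhole: the 12th integer has to be the second member of some pair, so 11 + 1 = 12.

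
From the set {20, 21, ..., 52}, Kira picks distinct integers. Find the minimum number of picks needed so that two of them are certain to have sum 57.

25

A set avoiding the sum 57 can contain at most one of each pair {x, 57−x}, plus the 15 elements whose complement lies outside the range.
The integers 29, …, 52 (24 of them) are such a set: any two sum to at least 29+30 = 59 > 57.
Pigeonhole: any 25th integer completes one of the 9 pairs, so 25 choices force a sum of 57.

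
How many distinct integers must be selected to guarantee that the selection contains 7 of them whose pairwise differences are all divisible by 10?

61

Integers whose pairwise differences are multiples of 10 are exactly those sharing a remainder mod 10. By pigeonhole, the 10 residue classes mod 10 are the pigeonholes.
With 60 integers one could put 6 in each residue class and have no class reach 7.
The 61st integer pushes some class to 7, so 10·6 + 1 = 61.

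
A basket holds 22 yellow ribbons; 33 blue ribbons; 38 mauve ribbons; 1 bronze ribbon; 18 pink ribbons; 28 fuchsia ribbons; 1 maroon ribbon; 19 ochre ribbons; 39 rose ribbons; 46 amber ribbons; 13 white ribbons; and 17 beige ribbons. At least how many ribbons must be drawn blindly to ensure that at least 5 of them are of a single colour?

Put each drawn ribbon into a box by colour. The largest draw with every box below 5 takes min(count, 4) from each colour; colours with fewer than 4 contribute all they have.
Σ min(cᵢ, 4) = 4 + 4 + 4 + 1 + 4 + 4 + 1 + 4 + 4 + 4 + 4 + 4 = 42.
Draw number 42 + 1 = 43 must push one box to 5.

43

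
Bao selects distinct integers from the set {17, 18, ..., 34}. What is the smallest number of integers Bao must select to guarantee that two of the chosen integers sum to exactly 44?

14

A set avoiding the sum 44 can contain at most one of each pair {x, 44−x}, plus the 8 elements whose complement lies outside the range or equal to its own complement.
The integers 22, …, 34 (13 of them) are such a set: any two sum to at least 22+23 = 45 > 44.
Any 14th integer completes one of the 5 pairs, so 14 choices force a sum of 44.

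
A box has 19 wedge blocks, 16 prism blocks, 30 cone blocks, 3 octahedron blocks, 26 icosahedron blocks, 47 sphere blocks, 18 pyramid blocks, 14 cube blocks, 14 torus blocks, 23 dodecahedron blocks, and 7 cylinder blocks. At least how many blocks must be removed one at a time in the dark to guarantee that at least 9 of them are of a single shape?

An adversary could hand out at most 8 blocks per shape (octahedron, cylinder run out sooner): 8 + 8 + 8 + 3 + 8 + 8 + 8 + 8 + 8 + 8 + 7 = 82 blocks and still no shape has 9.
By the pigeonhole principle, one more block lands in a shape already at 8, so 83 draws are enough and 82 are not.

83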